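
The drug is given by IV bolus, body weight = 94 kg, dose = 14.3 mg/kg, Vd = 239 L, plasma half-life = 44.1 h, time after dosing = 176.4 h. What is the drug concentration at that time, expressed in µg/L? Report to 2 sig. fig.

Total dose = 14.3 × 94 = 1344 mg
C₀ = Dose / Vd = 1344 / 239 = 5.623 mg/L
k = ln2 / t½ = 0.693147 / 44.1 = 0.01572 h⁻¹
t / t½ = 176.4 / 44.1 = 4 half-lives
C = C₀ × (1/2)^4 = 5.623 × 0.06250 = 0.3514 mg/L
Convert: 0.3514 mg/L × 1000 = 351.4 µg/L

350 µg/L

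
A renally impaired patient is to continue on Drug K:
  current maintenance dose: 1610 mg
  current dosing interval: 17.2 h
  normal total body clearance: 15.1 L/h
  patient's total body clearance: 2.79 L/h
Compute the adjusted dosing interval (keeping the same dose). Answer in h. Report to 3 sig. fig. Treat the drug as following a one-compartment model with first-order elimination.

To keep the same average steady-state level, dosing rate must scale with clearance.
CL ratio = 2.79 / 15.1 = 0.1848
New interval (same dose) = 17.2 / 0.1848 = 93.07 h

93.1 h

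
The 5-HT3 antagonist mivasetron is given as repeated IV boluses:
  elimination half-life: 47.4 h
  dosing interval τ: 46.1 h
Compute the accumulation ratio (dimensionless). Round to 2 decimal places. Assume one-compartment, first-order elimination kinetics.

2.04

k = ln2 / t½ = 0.693147 / 47.4 = 0.01462 h⁻¹
e^(−kτ) = e^(−0.01462 × 46.1) = 0.5097
Accumulation ratio R = 1 / (1 − e^(−kτ)) = 1 / (1 − 0.5097) = 2.040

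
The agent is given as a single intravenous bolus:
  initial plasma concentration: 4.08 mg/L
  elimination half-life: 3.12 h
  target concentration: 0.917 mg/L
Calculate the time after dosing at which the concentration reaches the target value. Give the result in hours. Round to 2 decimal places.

k = ln2 / t½ = 0.693147 / 3.12 = 0.2222 h⁻¹
t = ln(C₀ / C) / k = ln(4.080 / 0.917) / 0.2222
  = ln(4.449) / 0.2222 = 1.493 / 0.2222 = 6.719 h

6.72 h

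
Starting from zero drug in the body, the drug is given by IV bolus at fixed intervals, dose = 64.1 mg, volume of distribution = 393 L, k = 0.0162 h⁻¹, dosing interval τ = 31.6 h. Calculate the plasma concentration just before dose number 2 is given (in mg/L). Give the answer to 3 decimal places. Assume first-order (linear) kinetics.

C₀ per dose = Dose / Vd = 64.1 / 393 = 0.1631 mg/L
Fraction remaining after one interval: r = e^(−kτ) = e^(−0.01620 × 31.6) = 0.5993
Before dose 2, 1 dose has been given (aged 1τ).
C_trough = C₀ × r = 0.1631 × 0.5993 = 0.09775 mg/L

0.098 mg/L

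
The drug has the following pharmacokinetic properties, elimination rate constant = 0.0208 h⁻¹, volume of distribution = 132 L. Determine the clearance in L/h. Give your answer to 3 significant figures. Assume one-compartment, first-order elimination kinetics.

CL = k × Vd = 0.0208 × 132 = 2.746 L/h

2.75 L/h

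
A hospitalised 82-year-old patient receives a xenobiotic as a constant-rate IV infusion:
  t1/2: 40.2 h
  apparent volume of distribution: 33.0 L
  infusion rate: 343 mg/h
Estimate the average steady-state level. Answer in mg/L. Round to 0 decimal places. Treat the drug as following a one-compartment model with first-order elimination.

k = ln2 / t½ = 0.693147 / 40.2 = 0.01724 h⁻¹
CL = k × Vd = 0.01724 × 33.0 = 0.5689 L/h
At steady state Css = R₀ / CL = 343 / 0.5689 = 602.9 mg/L

603 mg/L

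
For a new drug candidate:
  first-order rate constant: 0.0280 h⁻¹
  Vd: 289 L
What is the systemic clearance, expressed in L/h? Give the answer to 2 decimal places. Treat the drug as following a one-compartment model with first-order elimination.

CL = k × Vd = 0.0280 × 289 = 8.092 L/h

8.09 L/h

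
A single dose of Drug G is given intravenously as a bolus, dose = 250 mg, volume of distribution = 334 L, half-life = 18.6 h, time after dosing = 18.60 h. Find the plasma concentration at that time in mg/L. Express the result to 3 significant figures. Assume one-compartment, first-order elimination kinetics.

0.374 mg/L

C₀ = Dose / Vd = 250.0 / 334 = 0.7485 mg/L
k = ln2 / t½ = 0.693147 / 18.6 = 0.03727 h⁻¹
t / t½ = 18.60 / 18.6 = 1 half-lives
C = C₀ × (1/2)^1 = 0.7485 × 0.5000 = 0.3743 mg/L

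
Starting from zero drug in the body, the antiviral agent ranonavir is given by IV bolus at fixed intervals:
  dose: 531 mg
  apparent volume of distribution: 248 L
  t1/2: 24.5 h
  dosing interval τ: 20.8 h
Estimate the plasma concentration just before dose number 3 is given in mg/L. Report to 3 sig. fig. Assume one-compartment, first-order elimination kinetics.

1.85 mg/L

C₀ per dose = Dose / Vd = 531 / 248 = 2.141 mg/L
k = ln2 / t½ = 0.693147 / 24.5 = 0.02829 h⁻¹
Fraction remaining after one interval: r = e^(−kτ) = e^(−0.02829 × 20.8) = 0.5552
Before dose 3, 2 doses have been given (aged 1τ, 2τ).
C_trough = C₀ × (r + r²) = 2.141 × (0.5552 + 0.3082) = 1.849 mg/L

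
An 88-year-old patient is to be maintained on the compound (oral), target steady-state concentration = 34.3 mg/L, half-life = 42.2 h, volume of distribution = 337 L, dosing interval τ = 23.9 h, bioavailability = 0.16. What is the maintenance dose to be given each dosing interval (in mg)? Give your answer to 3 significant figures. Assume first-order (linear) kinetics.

28400 mg

k = ln2 / t½ = 0.693147 / 42.2 = 0.01643 h⁻¹
CL = k × Vd = 0.01643 × 337 = 5.537 L/h
At steady state, F × (Dose/τ) = Css × CL.
Dose = Css × CL × τ / F = 34.3 × 5.537 × 23.9 / 0.16 = 28370 mg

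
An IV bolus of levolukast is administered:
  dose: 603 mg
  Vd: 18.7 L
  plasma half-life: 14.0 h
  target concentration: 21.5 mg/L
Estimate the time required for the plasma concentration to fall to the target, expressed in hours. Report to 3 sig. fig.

8.19 h

C₀ = Dose / Vd = 603.0 / 18.7 = 32.25 mg/L
k = ln2 / t½ = 0.693147 / 14.0 = 0.04951 h⁻¹
t = ln(C₀ / C) / k = ln(32.25 / 21.5) / 0.04951
  = ln(1.500) / 0.04951 = 0.4055 / 0.04951 = 8.190 h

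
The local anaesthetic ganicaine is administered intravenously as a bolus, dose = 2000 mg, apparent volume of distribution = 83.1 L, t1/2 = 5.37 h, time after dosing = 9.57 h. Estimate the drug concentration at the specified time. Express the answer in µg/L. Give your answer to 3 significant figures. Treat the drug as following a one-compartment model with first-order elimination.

C₀ = Dose / Vd = 2000 / 83.1 = 24.07 mg/L
k = ln2 / t½ = 0.693147 / 5.37 = 0.1291 h⁻¹
C = C₀ · e^(−k·t) = 24.07 × e^(−0.1291 × 9.57)
  = 24.07 × 0.2907 = 6.997 mg/L
Convert: 6.997 mg/L × 1000 = 6997 µg/L

7000 µg/L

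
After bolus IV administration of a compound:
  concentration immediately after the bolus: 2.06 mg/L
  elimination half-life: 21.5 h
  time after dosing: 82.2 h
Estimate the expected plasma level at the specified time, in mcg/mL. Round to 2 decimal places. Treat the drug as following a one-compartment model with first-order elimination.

k = ln2 / t½ = 0.693147 / 21.5 = 0.03224 h⁻¹
C = C₀ · e^(−k·t) = 2.060 × e^(−0.03224 × 82.2)
  = 2.060 × 0.07064 = 0.1455 mg/L
(0.1455 mg/L = 0.1455 mcg/mL)

0.15 mcg/mL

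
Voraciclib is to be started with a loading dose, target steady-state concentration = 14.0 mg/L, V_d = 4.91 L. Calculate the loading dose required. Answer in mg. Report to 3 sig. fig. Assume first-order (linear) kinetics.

68.7 mg

LD = Css × Vd = 14.0 × 4.91 = 68.74 mg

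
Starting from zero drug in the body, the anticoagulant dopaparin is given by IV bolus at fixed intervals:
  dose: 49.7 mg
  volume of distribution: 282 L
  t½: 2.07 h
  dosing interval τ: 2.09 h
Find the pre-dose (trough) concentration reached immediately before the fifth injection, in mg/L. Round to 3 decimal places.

0.163 mg/L

C₀ per dose = Dose / Vd = 49.7 / 282 = 0.1762 mg/L
k = ln2 / t½ = 0.693147 / 2.07 = 0.3349 h⁻¹
Fraction remaining after one interval: r = e^(−kτ) = e^(−0.3349 × 2.09) = 0.4966
Before dose 5, 4 doses have been given (aged 1τ, 2τ, 3τ, 4τ).
C_trough = C₀ × (r + r² + … + r^4) = C₀ × r(1−r^4)/(1−r)
        = 0.1762 × 0.4966 × (1 − 0.06082) / (1 − 0.4966) = 0.1632 mg/L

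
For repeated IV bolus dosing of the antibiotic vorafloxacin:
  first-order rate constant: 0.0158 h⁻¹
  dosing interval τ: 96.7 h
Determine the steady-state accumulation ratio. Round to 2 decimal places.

e^(−kτ) = e^(−0.01580 × 96.7) = 0.2170
Accumulation ratio R = 1 / (1 − e^(−kτ)) = 1 / (1 − 0.2170) = 1.277

1.28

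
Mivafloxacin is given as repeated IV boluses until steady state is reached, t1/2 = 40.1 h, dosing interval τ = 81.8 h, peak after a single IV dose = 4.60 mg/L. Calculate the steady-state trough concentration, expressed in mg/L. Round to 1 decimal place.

k = ln2 / t½ = 0.693147 / 40.1 = 0.01729 h⁻¹
e^(−kτ) = e^(−0.01729 × 81.8) = 0.2431
Accumulation ratio R = 1 / (1 − e^(−kτ)) = 1 / (1 − 0.2431) = 1.321
Steady-state trough = C₀ × R × e^(−kτ) = 4.60 × 1.321 × 0.2431 = 1.477 mg/L

1.5 mg/L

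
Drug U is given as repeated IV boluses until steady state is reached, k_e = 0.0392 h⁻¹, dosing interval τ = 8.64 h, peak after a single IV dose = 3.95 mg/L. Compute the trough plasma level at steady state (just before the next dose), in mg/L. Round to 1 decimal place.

9.8 mg/L

e^(−kτ) = e^(−0.03920 × 8.64) = 0.7127
Accumulation ratio R = 1 / (1 − e^(−kτ)) = 1 / (1 − 0.7127) = 3.481
Steady-state trough = C₀ × R × e^(−kτ) = 3.95 × 3.481 × 0.7127 = 9.800 mg/L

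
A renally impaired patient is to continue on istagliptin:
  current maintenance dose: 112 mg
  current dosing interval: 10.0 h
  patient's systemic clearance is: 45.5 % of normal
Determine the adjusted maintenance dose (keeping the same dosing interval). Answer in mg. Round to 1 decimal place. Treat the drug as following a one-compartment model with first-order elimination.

To keep the same average steady-state level, dosing rate must scale with clearance.
CL ratio = 45.5 / 100 = 0.4550
New dose (same interval) = 112 × 0.4550 = 50.96 mg

51.0 mg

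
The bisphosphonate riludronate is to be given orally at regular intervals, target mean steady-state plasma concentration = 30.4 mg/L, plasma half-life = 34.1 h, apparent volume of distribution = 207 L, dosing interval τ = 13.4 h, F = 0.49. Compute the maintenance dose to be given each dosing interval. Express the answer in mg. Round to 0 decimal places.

k = ln2 / t½ = 0.693147 / 34.1 = 0.02033 h⁻¹
CL = k × Vd = 0.02033 × 207 = 4.208 L/h
At steady state, F × (Dose/τ) = Css × CL.
Dose = Css × CL × τ / F = 30.4 × 4.208 × 13.4 / 0.49 = 3498 mg

3498 mg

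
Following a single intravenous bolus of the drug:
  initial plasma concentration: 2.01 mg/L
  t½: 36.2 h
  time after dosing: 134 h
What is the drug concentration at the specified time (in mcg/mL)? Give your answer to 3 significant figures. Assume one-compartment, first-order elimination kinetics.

k = ln2 / t½ = 0.693147 / 36.2 = 0.01915 h⁻¹
C = C₀ · e^(−k·t) = 2.010 × e^(−0.01915 × 134)
  = 2.010 × 0.07683 = 0.1544 mg/L
(0.1544 mg/L = 0.1544 mcg/mL)

0.154 mcg/mL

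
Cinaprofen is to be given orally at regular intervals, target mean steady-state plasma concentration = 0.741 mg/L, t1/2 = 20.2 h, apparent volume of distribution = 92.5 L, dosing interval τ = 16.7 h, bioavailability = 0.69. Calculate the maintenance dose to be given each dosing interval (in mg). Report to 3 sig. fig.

56.9 mg

k = ln2 / t½ = 0.693147 / 20.2 = 0.03431 h⁻¹
CL = k × Vd = 0.03431 × 92.5 = 3.174 L/h
At steady state, F × (Dose/τ) = Css × CL.
Dose = Css × CL × τ / F = 0.741 × 3.174 × 16.7 / 0.69 = 56.92 mg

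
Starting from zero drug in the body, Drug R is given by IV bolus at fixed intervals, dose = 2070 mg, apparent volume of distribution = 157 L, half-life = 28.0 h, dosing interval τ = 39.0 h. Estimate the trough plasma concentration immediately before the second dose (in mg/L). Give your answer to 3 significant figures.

C₀ per dose = Dose / Vd = 2070 / 157 = 13.18 mg/L
k = ln2 / t½ = 0.693147 / 28.0 = 0.02476 h⁻¹
Fraction remaining after one interval: r = e^(−kτ) = e^(−0.02476 × 39.0) = 0.3807
Before dose 2, 1 dose has been given (aged 1τ).
C_trough = C₀ × r = 13.18 × 0.3807 = 5.018 mg/L

5.02 mg/L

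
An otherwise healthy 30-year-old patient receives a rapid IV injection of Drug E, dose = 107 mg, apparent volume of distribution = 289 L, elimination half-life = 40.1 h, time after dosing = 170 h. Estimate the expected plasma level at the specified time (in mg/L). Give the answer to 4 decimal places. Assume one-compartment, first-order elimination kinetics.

0.0196 mg/L

C₀ = Dose / Vd = 107.0 / 289 = 0.3702 mg/L
k = ln2 / t½ = 0.693147 / 40.1 = 0.01729 h⁻¹
C = C₀ · e^(−k·t) = 0.3702 × e^(−0.01729 × 170)
  = 0.3702 × 0.05290 = 0.01958 mg/L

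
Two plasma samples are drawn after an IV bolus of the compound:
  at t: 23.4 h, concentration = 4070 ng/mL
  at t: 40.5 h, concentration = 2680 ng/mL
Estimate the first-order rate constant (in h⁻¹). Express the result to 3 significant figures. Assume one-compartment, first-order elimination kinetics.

0.0244 h⁻¹

k = ln(C₁/C₂) / (t₂ − t₁) = ln(4070/2680) / (40.5 − 23.4)
  = 0.4178 / 17.10 = 0.02443 h⁻¹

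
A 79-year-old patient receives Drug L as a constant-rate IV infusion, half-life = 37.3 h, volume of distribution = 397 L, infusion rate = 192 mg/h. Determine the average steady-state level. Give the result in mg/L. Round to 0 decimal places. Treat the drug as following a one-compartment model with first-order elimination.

26 mg/L

k = ln2 / t½ = 0.693147 / 37.3 = 0.01858 h⁻¹
CL = k × Vd = 0.01858 × 397 = 7.376 L/h
At steady state Css = R₀ / CL = 192 / 7.376 = 26.03 mg/L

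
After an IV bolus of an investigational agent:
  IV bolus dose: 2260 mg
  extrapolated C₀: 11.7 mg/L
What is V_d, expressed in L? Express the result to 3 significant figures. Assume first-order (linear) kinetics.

193 L

Vd = Dose / C₀ = 2260 / 11.7 = 193.2 L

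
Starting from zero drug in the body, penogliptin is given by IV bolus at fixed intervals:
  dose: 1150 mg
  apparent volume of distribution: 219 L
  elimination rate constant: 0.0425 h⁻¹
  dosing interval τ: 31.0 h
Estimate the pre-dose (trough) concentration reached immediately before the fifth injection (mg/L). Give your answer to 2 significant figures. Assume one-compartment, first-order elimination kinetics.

1.9 mg/L

C₀ per dose = Dose / Vd = 1150 / 219 = 5.251 mg/L
Fraction remaining after one interval: r = e^(−kτ) = e^(−0.04250 × 31.0) = 0.2678
Before dose 5, 4 doses have been given (aged 1τ, 2τ, 3τ, 4τ).
C_trough = C₀ × (r + r² + … + r^4) = C₀ × r(1−r^4)/(1−r)
        = 5.251 × 0.2678 × (1 − 0.005143) / (1 − 0.2678) = 1.911 mg/L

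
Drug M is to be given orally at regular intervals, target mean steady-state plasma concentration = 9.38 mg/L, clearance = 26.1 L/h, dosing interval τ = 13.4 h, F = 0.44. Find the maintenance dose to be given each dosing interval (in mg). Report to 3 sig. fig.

7460 mg

At steady state, F × (Dose/τ) = Css × CL.
Dose = Css × CL × τ / F = 9.38 × 26.10 × 13.4 / 0.44 = 7456 mg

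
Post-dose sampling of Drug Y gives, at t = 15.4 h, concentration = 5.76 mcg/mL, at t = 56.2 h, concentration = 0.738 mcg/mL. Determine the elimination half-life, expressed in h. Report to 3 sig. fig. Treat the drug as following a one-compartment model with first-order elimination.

13.8 h

k = ln(C₁/C₂) / (t₂ − t₁) = ln(5.76/0.738) / (56.2 − 15.4)
  = 2.055 / 40.80 = 0.05037 h⁻¹
t½ = ln2 / k = 0.693147 / 0.05037 = 13.76 h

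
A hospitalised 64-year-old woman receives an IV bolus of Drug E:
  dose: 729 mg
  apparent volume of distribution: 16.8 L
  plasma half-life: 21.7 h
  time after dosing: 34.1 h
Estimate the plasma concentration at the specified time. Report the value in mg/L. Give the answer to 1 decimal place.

C₀ = Dose / Vd = 729.0 / 16.8 = 43.39 mg/L
k = ln2 / t½ = 0.693147 / 21.7 = 0.03194 h⁻¹
C = C₀ · e^(−k·t) = 43.39 × e^(−0.03194 × 34.1)
  = 43.39 × 0.3365 = 14.60 mg/L

14.6 mg/L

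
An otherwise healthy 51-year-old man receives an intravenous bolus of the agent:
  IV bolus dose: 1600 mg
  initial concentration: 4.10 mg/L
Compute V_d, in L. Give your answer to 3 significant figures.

Vd = Dose / C₀ = 1600 / 4.10 = 390.2 L

390 L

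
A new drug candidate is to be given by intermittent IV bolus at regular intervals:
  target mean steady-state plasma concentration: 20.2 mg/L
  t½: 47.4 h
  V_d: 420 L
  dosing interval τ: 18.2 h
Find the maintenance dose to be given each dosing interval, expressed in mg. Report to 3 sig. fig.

2260 mg

k = ln2 / t½ = 0.693147 / 47.4 = 0.01462 h⁻¹
CL = k × Vd = 0.01462 × 420 = 6.140 L/h
At steady state, Dose/τ = Css × CL.
Dose = Css × CL × τ = 20.2 × 6.140 × 18.2 = 2257 mg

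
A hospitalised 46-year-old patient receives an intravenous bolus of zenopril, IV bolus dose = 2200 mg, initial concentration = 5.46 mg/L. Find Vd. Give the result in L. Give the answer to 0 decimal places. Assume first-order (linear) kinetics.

Vd = Dose / C₀ = 2200 / 5.46 = 402.9 L

403 L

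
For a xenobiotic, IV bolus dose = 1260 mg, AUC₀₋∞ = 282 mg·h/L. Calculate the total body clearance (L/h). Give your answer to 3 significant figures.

4.47 L/h

CL = Dose / AUC = 1260 / 282 = 4.468 L/h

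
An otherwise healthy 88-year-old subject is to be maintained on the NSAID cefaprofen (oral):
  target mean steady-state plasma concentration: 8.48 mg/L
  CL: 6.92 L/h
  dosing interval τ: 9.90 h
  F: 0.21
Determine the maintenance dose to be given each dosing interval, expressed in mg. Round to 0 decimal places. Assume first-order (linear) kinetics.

2766 mg

At steady state, F × (Dose/τ) = Css × CL.
Dose = Css × CL × τ / F = 8.48 × 6.920 × 9.90 / 0.21 = 2766 mg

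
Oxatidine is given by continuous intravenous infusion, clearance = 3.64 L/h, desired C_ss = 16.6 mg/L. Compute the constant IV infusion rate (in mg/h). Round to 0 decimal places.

60 mg/h

At steady state, infusion rate R₀ = Css × CL = 16.6 × 3.640 = 60.42 mg/h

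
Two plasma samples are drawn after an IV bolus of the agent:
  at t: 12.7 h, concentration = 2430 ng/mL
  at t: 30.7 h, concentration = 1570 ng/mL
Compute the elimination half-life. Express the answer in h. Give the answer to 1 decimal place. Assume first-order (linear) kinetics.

k = ln(C₁/C₂) / (t₂ − t₁) = ln(2430/1570) / (30.7 − 12.7)
  = 0.4368 / 18.00 = 0.02427 h⁻¹
t½ = ln2 / k = 0.693147 / 0.02427 = 28.56 h

28.6 h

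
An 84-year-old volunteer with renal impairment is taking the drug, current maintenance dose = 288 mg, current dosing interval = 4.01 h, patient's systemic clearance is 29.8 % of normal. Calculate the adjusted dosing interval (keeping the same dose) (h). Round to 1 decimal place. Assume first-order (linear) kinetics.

13.5 h

To keep the same average steady-state level, dosing rate must scale with clearance.
CL ratio = 29.8 / 100 = 0.2980
New interval (same dose) = 4.01 / 0.2980 = 13.46 h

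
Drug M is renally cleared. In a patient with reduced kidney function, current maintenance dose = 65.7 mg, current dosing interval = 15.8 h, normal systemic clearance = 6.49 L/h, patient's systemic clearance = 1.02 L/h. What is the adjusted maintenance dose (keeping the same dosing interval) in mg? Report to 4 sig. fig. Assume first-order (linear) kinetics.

To keep the same average steady-state level, dosing rate must scale with clearance.
CL ratio = 1.02 / 6.49 = 0.1572
New dose (same interval) = 65.7 × 0.1572 = 10.33 mg

10.33 mg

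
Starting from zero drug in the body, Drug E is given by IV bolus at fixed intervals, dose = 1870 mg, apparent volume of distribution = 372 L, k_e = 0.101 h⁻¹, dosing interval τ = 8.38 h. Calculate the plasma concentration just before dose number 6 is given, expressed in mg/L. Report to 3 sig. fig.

3.72 mg/L

C₀ per dose = Dose / Vd = 1870 / 372 = 5.027 mg/L
Fraction remaining after one interval: r = e^(−kτ) = e^(−0.1010 × 8.38) = 0.4290
Before dose 6, 5 doses have been given (aged 1τ, 2τ, 3τ, 4τ, 5τ).
C_trough = C₀ × (r + r² + … + r^5) = C₀ × r(1−r^5)/(1−r)
        = 5.027 × 0.4290 × (1 − 0.01453) / (1 − 0.4290) = 3.722 mg/L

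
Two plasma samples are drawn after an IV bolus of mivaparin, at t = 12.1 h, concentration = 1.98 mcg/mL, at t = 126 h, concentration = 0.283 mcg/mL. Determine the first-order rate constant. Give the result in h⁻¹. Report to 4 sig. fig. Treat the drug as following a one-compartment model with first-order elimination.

k = ln(C₁/C₂) / (t₂ − t₁) = ln(1.98/0.283) / (126 − 12.1)
  = 1.945 / 113.9 = 0.01708 h⁻¹

0.01708 h⁻¹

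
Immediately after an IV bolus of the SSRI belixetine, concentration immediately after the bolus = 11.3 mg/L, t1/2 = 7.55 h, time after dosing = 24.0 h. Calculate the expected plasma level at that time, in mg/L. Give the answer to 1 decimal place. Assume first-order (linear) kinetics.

k = ln2 / t½ = 0.693147 / 7.55 = 0.09181 h⁻¹
C = C₀ · e^(−k·t) = 11.30 × e^(−0.09181 × 24.0)
  = 11.30 × 0.1104 = 1.248 mg/L

1.2 mg/L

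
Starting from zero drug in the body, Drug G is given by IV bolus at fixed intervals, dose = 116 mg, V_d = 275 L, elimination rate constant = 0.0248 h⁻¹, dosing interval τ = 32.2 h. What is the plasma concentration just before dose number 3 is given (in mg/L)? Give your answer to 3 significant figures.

C₀ per dose = Dose / Vd = 116 / 275 = 0.4218 mg/L
Fraction remaining after one interval: r = e^(−kτ) = e^(−0.02480 × 32.2) = 0.4500
Before dose 3, 2 doses have been given (aged 1τ, 2τ).
C_trough = C₀ × (r + r²) = 0.4218 × (0.4500 + 0.2025) = 0.2752 mg/L

0.275 mg/L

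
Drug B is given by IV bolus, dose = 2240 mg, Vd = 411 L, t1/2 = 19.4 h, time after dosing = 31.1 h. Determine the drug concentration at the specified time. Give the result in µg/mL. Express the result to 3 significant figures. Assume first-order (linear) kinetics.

C₀ = Dose / Vd = 2240 / 411 = 5.450 mg/L
k = ln2 / t½ = 0.693147 / 19.4 = 0.03573 h⁻¹
C = C₀ · e^(−k·t) = 5.450 × e^(−0.03573 × 31.1)
  = 5.450 × 0.3292 = 1.794 mg/L
(1.794 mg/L = 1.794 µg/mL)

1.79 µg/mL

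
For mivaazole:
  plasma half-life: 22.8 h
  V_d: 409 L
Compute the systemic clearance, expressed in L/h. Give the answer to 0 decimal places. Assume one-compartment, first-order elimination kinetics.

k = ln2 / t½ = 0.693147 / 22.8 = 0.03040 h⁻¹
CL = k × Vd = 0.03040 × 409 = 12.43 L/h

12 L/h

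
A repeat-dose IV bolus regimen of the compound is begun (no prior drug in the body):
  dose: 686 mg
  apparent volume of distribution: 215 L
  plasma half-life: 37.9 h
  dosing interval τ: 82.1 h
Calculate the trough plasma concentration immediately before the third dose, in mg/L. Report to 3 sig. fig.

C₀ per dose = Dose / Vd = 686 / 215 = 3.191 mg/L
k = ln2 / t½ = 0.693147 / 37.9 = 0.01829 h⁻¹
Fraction remaining after one interval: r = e^(−kτ) = e^(−0.01829 × 82.1) = 0.2228
Before dose 3, 2 doses have been given (aged 1τ, 2τ).
C_trough = C₀ × (r + r²) = 3.191 × (0.2228 + 0.04964) = 0.8694 mg/L

0.869 mg/L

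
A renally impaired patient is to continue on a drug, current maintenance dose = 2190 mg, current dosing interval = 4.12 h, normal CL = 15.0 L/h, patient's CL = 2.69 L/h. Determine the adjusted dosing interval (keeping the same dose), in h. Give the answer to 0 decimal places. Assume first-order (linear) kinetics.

23 h

To keep the same average steady-state level, dosing rate must scale with clearance.
CL ratio = 2.69 / 15.0 = 0.1793
New interval (same dose) = 4.12 / 0.1793 = 22.98 h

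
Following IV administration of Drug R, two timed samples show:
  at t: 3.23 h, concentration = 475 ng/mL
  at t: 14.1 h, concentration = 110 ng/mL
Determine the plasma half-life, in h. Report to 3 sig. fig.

5.15 h

k = ln(C₁/C₂) / (t₂ − t₁) = ln(475/110) / (14.1 − 3.23)
  = 1.463 / 10.87 = 0.1346 h⁻¹
t½ = ln2 / k = 0.693147 / 0.1346 = 5.150 h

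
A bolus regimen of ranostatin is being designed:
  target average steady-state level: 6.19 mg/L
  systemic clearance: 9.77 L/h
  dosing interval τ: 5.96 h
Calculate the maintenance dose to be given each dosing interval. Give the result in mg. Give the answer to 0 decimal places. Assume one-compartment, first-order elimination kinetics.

360 mg

At steady state, Dose/τ = Css × CL.
Dose = Css × CL × τ = 6.19 × 9.770 × 5.96 = 360.4 mg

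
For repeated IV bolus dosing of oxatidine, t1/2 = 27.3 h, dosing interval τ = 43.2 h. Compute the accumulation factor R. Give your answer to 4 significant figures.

k = ln2 / t½ = 0.693147 / 27.3 = 0.02539 h⁻¹
e^(−kτ) = e^(−0.02539 × 43.2) = 0.3339
Accumulation ratio R = 1 / (1 − e^(−kτ)) = 1 / (1 − 0.3339) = 1.501

1.501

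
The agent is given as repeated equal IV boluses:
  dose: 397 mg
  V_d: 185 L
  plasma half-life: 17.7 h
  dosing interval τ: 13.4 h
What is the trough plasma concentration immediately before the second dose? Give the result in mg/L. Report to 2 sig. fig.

C₀ per dose = Dose / Vd = 397 / 185 = 2.146 mg/L
k = ln2 / t½ = 0.693147 / 17.7 = 0.03916 h⁻¹
Fraction remaining after one interval: r = e^(−kτ) = e^(−0.03916 × 13.4) = 0.5917
Before dose 2, 1 dose has been given (aged 1τ).
C_trough = C₀ × r = 2.146 × 0.5917 = 1.270 mg/L

1.3 mg/L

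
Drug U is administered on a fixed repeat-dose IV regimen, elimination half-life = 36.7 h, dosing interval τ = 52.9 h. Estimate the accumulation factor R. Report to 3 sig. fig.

k = ln2 / t½ = 0.693147 / 36.7 = 0.01889 h⁻¹
e^(−kτ) = e^(−0.01889 × 52.9) = 0.3681
Accumulation ratio R = 1 / (1 − e^(−kτ)) = 1 / (1 − 0.3681) = 1.583

1.58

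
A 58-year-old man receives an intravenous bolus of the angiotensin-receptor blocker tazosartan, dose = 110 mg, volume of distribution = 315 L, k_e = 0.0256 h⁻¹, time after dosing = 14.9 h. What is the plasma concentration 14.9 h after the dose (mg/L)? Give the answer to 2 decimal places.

C₀ = Dose / Vd = 110.0 / 315 = 0.3492 mg/L
C = C₀ · e^(−k·t) = 0.3492 × e^(−0.02560 × 14.9)
  = 0.3492 × 0.6829 = 0.2385 mg/L

0.24 mg/L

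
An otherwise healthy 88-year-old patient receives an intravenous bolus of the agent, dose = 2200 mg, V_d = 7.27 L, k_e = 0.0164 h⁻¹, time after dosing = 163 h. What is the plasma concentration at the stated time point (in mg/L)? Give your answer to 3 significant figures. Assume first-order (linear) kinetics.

C₀ = Dose / Vd = 2200 / 7.27 = 302.6 mg/L
C = C₀ · e^(−k·t) = 302.6 × e^(−0.01640 × 163)
  = 302.6 × 0.06903 = 20.89 mg/L

20.9 mg/L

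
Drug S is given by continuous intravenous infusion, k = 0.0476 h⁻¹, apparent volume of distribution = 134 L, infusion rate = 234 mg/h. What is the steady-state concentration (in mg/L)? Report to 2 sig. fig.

37 mg/L

CL = k × Vd = 0.04760 × 134 = 6.378 L/h
At steady state Css = R₀ / CL = 234 / 6.378 = 36.69 mg/L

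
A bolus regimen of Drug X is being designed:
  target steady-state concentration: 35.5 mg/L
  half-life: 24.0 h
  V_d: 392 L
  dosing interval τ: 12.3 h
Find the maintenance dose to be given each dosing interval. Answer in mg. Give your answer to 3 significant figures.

4940 mg

k = ln2 / t½ = 0.693147 / 24.0 = 0.02888 h⁻¹
CL = k × Vd = 0.02888 × 392 = 11.32 L/h
At steady state, Dose/τ = Css × CL.
Dose = Css × CL × τ = 35.5 × 11.32 × 12.3 = 4943 mg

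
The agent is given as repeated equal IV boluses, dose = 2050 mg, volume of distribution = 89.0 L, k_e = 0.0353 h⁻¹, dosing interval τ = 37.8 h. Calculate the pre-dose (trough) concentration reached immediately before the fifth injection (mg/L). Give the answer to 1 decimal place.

8.2 mg/L

C₀ per dose = Dose / Vd = 2050 / 89.0 = 23.03 mg/L
Fraction remaining after one interval: r = e^(−kτ) = e^(−0.03530 × 37.8) = 0.2633
Before dose 5, 4 doses have been given (aged 1τ, 2τ, 3τ, 4τ).
C_trough = C₀ × (r + r² + … + r^4) = C₀ × r(1−r^4)/(1−r)
        = 23.03 × 0.2633 × (1 − 0.004806) / (1 − 0.2633) = 8.191 mg/L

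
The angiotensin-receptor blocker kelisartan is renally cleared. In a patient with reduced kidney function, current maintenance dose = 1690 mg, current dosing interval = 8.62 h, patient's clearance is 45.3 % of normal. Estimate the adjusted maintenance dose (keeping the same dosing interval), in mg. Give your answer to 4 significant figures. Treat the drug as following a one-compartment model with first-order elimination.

765.6 mg

To keep the same average steady-state level, dosing rate must scale with clearance.
CL ratio = 45.3 / 100 = 0.4530
New dose (same interval) = 1690 × 0.4530 = 765.6 mg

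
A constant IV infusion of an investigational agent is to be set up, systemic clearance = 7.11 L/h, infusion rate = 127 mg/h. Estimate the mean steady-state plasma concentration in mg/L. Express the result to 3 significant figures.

At steady state Css = R₀ / CL = 127 / 7.110 = 17.86 mg/L

17.9 mg/L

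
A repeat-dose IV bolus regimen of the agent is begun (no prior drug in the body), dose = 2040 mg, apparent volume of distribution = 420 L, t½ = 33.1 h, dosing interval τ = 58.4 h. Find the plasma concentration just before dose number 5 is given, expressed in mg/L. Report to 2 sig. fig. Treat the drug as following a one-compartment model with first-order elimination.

2.0 mg/L

C₀ per dose = Dose / Vd = 2040 / 420 = 4.857 mg/L
k = ln2 / t½ = 0.693147 / 33.1 = 0.02094 h⁻¹
Fraction remaining after one interval: r = e^(−kτ) = e^(−0.02094 × 58.4) = 0.2944
Before dose 5, 4 doses have been given (aged 1τ, 2τ, 3τ, 4τ).
C_trough = C₀ × (r + r² + … + r^4) = C₀ × r(1−r^4)/(1−r)
        = 4.857 × 0.2944 × (1 − 0.007512) / (1 − 0.2944) = 2.011 mg/L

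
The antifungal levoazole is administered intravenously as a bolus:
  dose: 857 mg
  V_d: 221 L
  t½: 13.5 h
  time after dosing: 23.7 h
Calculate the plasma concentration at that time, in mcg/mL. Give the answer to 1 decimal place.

C₀ = Dose / Vd = 857.0 / 221 = 3.878 mg/L
k = ln2 / t½ = 0.693147 / 13.5 = 0.05134 h⁻¹
C = C₀ · e^(−k·t) = 3.878 × e^(−0.05134 × 23.7)
  = 3.878 × 0.2962 = 1.149 mg/L
(1.149 mg/L = 1.149 mcg/mL)

1.1 mcg/mL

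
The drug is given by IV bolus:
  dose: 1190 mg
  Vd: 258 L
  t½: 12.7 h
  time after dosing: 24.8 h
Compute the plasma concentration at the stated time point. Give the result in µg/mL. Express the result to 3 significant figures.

C₀ = Dose / Vd = 1190 / 258 = 4.612 mg/L
k = ln2 / t½ = 0.693147 / 12.7 = 0.05458 h⁻¹
C = C₀ · e^(−k·t) = 4.612 × e^(−0.05458 × 24.8)
  = 4.612 × 0.2583 = 1.191 mg/L
(1.191 mg/L = 1.191 µg/mL)

1.19 µg/mL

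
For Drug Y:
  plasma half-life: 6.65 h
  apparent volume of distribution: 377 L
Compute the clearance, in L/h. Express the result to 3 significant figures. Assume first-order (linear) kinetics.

k = ln2 / t½ = 0.693147 / 6.65 = 0.1042 h⁻¹
CL = k × Vd = 0.1042 × 377 = 39.28 L/h

39.3 L/h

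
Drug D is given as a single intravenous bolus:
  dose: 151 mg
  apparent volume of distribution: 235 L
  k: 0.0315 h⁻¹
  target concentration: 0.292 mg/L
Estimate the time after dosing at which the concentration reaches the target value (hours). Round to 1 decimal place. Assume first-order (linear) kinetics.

25.0 h

C₀ = Dose / Vd = 151.0 / 235 = 0.6426 mg/L
t = ln(C₀ / C) / k = ln(0.6426 / 0.292) / 0.03150
  = ln(2.201) / 0.03150 = 0.7889 / 0.03150 = 25.04 h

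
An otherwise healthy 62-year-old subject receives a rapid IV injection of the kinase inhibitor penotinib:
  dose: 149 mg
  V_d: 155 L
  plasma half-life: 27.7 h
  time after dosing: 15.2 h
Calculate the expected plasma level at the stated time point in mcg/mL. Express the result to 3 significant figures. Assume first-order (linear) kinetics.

C₀ = Dose / Vd = 149.0 / 155 = 0.9613 mg/L
k = ln2 / t½ = 0.693147 / 27.7 = 0.02502 h⁻¹
C = C₀ · e^(−k·t) = 0.9613 × e^(−0.02502 × 15.2)
  = 0.9613 × 0.6837 = 0.6572 mg/L
(0.6572 mg/L = 0.6572 mcg/mL)

0.657 mcg/mL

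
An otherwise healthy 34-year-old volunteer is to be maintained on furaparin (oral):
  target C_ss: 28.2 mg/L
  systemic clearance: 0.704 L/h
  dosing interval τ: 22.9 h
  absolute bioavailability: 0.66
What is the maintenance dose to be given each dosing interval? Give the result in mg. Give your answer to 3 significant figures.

689 mg

At steady state, F × (Dose/τ) = Css × CL.
Dose = Css × CL × τ / F = 28.2 × 0.7040 × 22.9 / 0.66 = 688.8 mg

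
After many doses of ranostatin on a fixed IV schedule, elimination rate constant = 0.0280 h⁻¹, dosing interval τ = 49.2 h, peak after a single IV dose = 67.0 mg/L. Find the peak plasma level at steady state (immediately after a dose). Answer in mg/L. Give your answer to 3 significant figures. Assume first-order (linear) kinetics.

e^(−kτ) = e^(−0.02800 × 49.2) = 0.2522
Accumulation ratio R = 1 / (1 − e^(−kτ)) = 1 / (1 − 0.2522) = 1.337
Steady-state peak = C₀ × R = 67.0 × 1.337 = 89.58 mg/L

89.6 mg/L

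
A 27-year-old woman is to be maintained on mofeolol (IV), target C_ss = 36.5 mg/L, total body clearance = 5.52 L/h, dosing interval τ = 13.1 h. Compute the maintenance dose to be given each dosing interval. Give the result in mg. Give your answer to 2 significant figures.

2600 mg

At steady state, Dose/τ = Css × CL.
Dose = Css × CL × τ = 36.5 × 5.520 × 13.1 = 2639 mg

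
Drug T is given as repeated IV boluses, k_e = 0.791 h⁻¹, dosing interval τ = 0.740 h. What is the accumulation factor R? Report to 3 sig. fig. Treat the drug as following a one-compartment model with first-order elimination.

2.26

e^(−kτ) = e^(−0.7910 × 0.740) = 0.5569
Accumulation ratio R = 1 / (1 − e^(−kτ)) = 1 / (1 − 0.5569) = 2.257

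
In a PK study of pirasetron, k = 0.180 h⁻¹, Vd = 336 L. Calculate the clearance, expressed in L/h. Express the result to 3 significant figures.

CL = k × Vd = 0.180 × 336 = 60.48 L/h

60.5 L/h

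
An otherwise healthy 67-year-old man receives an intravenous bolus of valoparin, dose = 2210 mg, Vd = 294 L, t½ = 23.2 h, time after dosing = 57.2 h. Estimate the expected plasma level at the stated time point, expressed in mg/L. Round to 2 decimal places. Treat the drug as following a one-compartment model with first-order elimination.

1.36 mg/L

C₀ = Dose / Vd = 2210 / 294 = 7.517 mg/L
k = ln2 / t½ = 0.693147 / 23.2 = 0.02988 h⁻¹
C = C₀ · e^(−k·t) = 7.517 × e^(−0.02988 × 57.2)
  = 7.517 × 0.1810 = 1.361 mg/L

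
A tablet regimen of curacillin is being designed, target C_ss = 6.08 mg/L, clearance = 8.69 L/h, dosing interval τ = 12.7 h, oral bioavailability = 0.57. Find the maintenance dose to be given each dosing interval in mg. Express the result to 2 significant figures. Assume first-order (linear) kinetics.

1200 mg

At steady state, F × (Dose/τ) = Css × CL.
Dose = Css × CL × τ / F = 6.08 × 8.690 × 12.7 / 0.57 = 1177 mg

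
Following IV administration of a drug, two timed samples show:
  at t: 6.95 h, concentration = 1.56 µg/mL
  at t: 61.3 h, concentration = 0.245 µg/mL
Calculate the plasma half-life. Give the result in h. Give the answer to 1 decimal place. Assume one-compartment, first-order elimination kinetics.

k = ln(C₁/C₂) / (t₂ − t₁) = ln(1.56/0.245) / (61.3 − 6.95)
  = 1.851 / 54.35 = 0.03406 h⁻¹
t½ = ln2 / k = 0.693147 / 0.03406 = 20.35 h

20.4 h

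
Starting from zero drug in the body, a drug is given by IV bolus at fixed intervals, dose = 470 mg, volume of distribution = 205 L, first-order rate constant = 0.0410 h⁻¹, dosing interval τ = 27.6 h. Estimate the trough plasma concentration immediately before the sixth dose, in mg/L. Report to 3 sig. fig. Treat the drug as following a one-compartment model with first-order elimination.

C₀ per dose = Dose / Vd = 470 / 205 = 2.293 mg/L
Fraction remaining after one interval: r = e^(−kτ) = e^(−0.04100 × 27.6) = 0.3225
Before dose 6, 5 doses have been given (aged 1τ, 2τ, 3τ, 4τ, 5τ).
C_trough = C₀ × (r + r² + … + r^5) = C₀ × r(1−r^5)/(1−r)
        = 2.293 × 0.3225 × (1 − 0.003489) / (1 − 0.3225) = 1.088 mg/L

1.09 mg/L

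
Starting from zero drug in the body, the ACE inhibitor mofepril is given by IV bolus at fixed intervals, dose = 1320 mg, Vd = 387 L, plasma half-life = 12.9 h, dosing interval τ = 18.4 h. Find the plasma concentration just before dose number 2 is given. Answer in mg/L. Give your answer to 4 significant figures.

C₀ per dose = Dose / Vd = 1320 / 387 = 3.411 mg/L
k = ln2 / t½ = 0.693147 / 12.9 = 0.05373 h⁻¹
Fraction remaining after one interval: r = e^(−kτ) = e^(−0.05373 × 18.4) = 0.3721
Before dose 2, 1 dose has been given (aged 1τ).
C_trough = C₀ × r = 3.411 × 0.3721 = 1.269 mg/L

1.269 mg/L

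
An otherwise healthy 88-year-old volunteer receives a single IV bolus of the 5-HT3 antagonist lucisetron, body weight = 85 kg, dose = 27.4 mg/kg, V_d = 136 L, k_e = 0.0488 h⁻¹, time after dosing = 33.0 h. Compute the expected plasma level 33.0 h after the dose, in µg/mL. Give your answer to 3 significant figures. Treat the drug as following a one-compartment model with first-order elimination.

Total dose = 27.4 × 85 = 2329 mg
C₀ = Dose / Vd = 2329 / 136 = 17.13 mg/L
C = C₀ · e^(−k·t) = 17.13 × e^(−0.04880 × 33.0)
  = 17.13 × 0.1998 = 3.423 mg/L
(3.423 mg/L = 3.423 µg/mL)

3.42 µg/mL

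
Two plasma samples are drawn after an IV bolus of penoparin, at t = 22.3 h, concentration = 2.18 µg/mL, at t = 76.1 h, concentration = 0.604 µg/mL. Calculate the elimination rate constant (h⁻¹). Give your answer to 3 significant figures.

k = ln(C₁/C₂) / (t₂ − t₁) = ln(2.18/0.604) / (76.1 − 22.3)
  = 1.284 / 53.80 = 0.02387 h⁻¹

0.0239 h⁻¹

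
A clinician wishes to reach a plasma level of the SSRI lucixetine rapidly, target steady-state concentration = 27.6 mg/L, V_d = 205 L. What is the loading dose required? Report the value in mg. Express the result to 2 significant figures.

5700 mg

LD = Css × Vd = 27.6 × 205 = 5658 mg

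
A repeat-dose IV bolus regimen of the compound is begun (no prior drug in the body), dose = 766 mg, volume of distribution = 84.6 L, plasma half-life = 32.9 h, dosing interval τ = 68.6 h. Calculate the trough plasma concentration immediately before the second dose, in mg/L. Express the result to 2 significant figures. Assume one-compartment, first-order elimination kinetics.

2.1 mg/L

C₀ per dose = Dose / Vd = 766 / 84.6 = 9.054 mg/L
k = ln2 / t½ = 0.693147 / 32.9 = 0.02107 h⁻¹
Fraction remaining after one interval: r = e^(−kτ) = e^(−0.02107 × 68.6) = 0.2357
Before dose 2, 1 dose has been given (aged 1τ).
C_trough = C₀ × r = 9.054 × 0.2357 = 2.134 mg/L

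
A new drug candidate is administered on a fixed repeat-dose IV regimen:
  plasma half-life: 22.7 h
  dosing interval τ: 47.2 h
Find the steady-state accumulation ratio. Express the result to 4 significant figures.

k = ln2 / t½ = 0.693147 / 22.7 = 0.03054 h⁻¹
e^(−kτ) = e^(−0.03054 × 47.2) = 0.2366
Accumulation ratio R = 1 / (1 − e^(−kτ)) = 1 / (1 − 0.2366) = 1.310

1.310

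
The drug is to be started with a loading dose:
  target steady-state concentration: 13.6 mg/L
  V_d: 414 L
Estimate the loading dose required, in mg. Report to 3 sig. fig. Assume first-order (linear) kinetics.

LD = Css × Vd = 13.6 × 414 = 5630 mg

5630 mg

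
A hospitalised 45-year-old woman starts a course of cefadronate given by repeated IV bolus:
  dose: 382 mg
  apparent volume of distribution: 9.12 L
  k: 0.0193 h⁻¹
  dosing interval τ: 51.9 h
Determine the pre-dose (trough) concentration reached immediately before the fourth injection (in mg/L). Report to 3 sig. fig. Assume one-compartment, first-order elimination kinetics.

C₀ per dose = Dose / Vd = 382 / 9.12 = 41.89 mg/L
Fraction remaining after one interval: r = e^(−kτ) = e^(−0.01930 × 51.9) = 0.3673
Before dose 4, 3 doses have been given (aged 1τ, 2τ, 3τ).
C_trough = C₀ × (r + r² + … + r^3) = C₀ × r(1−r^3)/(1−r)
        = 41.89 × 0.3673 × (1 − 0.04955) / (1 − 0.3673) = 23.11 mg/L

23.1 mg/L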